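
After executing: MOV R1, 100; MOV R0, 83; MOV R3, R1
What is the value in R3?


Register state trace:
  MOV R1, 100  → R1 = 100
  MOV R0, 83  → R0 = 83
  MOV R3, R1  → R3 = 100
Final: R3 = 100

100


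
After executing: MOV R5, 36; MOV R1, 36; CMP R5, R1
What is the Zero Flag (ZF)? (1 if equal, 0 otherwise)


Register state trace:
  MOV R5, 36  → R5 = 36
  MOV R1, 36  → R1 = 36
  CMP R5, R1  → computes 36 - 36 = 0
  Result is zero, so values are equal
ZF = 1

1


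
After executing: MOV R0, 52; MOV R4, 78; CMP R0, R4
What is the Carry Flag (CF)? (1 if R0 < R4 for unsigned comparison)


Register state trace:
  MOV R0, 52  → R0 = 52
  MOV R4, 78  → R4 = 78
  CMP R0, R4  → unsigned 52 - 78: borrow occurs
  52 < 78, so CF = 1
CF = 1

1


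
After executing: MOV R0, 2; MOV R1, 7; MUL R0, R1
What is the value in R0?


Register state trace:
  MOV R0, 2  → R0 = 2
  MOV R1, 7  → R1 = 7
  MUL R0, R1  → R0 = 2 * 7 = 14
Final: R0 = 14

14


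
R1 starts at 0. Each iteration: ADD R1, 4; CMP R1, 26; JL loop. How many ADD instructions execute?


Loop trace (R1 starts at 0, target 26, step 4):
  ADD #1: R1 = 0 + 4 = 4  → 4 < 26, loop
  ADD #2: R1 = 4 + 4 = 8  → 8 < 26, loop
  ADD #3: R1 = 8 + 4 = 12  → 12 < 26, loop
  ADD #4: R1 = 12 + 4 = 16  → 16 < 26, loop
  ADD #5: R1 = 16 + 4 = 20  → 20 < 26, loop
  ADD #6: R1 = 20 + 4 = 24  → 24 < 26, loop
  ADD #7: R1 = 24 + 4 = 28  → 28 >= 26, exit
Total ADD instructions: 7

7


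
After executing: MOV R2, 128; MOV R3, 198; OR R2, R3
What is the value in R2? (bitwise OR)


Register state trace:
  MOV R2, 128  → R2 = 128 (0b10000000)
  MOV R3, 198  → R3 = 198 (0b11000110)
  OR R2, R3   → R2 = 128 OR 198 = 198 (0b11000110)
Final: R2 = 198

198


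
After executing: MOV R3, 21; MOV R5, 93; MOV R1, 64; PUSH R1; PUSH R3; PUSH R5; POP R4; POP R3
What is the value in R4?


Stack trace (top is rightmost):
  MOV R3, 21  → R3 = 21
  MOV R5, 93  → R5 = 93
  MOV R1, 64  → R1 = 64
  PUSH R1  → stack: [64]
  PUSH R3  → stack: [64, 21]
  PUSH R5  → stack: [64, 21, 93]
  POP R4  → R4 = 93, stack: [64, 21]
  POP R3  → R3 = 21, stack: [64]
Final: R4 = 93

93


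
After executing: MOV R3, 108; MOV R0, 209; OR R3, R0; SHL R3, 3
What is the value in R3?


Register state trace:
  MOV R3, 108  → R3 = 108 (0b01101100)
  MOV R0, 209  → R0 = 209 (0b11010001)
  OR R3, R0  → R3 = 108 OR 209 = 253 (0b11111101)
  SHL R3, 3  → R3 = 253 << 3 = 2024
Final: R3 = 2024

2024


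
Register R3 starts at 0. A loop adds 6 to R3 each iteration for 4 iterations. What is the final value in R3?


Starting value: R3 = 0
  Iter 1: R3 = 0 + 6 = 6
  Iter 2: R3 = 6 + 6 = 12
  Iter 3: R3 = 12 + 6 = 18
  Iter 4: R3 = 18 + 6 = 24
Final: R3 = 24

24


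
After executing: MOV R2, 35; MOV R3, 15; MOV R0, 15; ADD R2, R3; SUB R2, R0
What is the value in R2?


Register state trace:
  MOV R2, 35  → R2 = 35
  MOV R3, 15  → R3 = 15
  MOV R0, 15  → R0 = 15
  ADD R2, R3  → R2 = 35 + 15 = 50
  SUB R2, R0  → R2 = 50 - 15 = 35
Final: R2 = 35

35


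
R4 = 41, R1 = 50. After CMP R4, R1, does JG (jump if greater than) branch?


Trace:
  R4 = 41, R1 = 50
  CMP R4, R1  → compares 41 vs 50
  JG checks: is 41 greater than 50?
  41 < 50, so condition is false
Branch taken: No

No


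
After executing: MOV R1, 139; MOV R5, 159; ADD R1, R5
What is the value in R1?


Register state trace:
  MOV R1, 139  → R1 = 139
  MOV R5, 159  → R5 = 159
  ADD R1, R5  → R1 = 139 + 159 = 298
Final: R1 = 298

298


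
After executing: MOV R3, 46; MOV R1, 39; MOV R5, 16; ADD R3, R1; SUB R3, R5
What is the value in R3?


Register state trace:
  MOV R3, 46  → R3 = 46
  MOV R1, 39  → R1 = 39
  MOV R5, 16  → R5 = 16
  ADD R3, R1  → R3 = 46 + 39 = 85
  SUB R3, R5  → R3 = 85 - 16 = 69
Final: R3 = 69

69


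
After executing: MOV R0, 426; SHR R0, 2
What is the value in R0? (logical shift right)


Register state trace:
  MOV R0, 426  → R0 = 426
  SHR R0, 2  → R0 = 426 >> 2 = 426 // 2^2 = 106
Final: R0 = 106

106


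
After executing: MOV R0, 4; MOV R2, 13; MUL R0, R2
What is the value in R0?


Register state trace:
  MOV R0, 4  → R0 = 4
  MOV R2, 13  → R2 = 13
  MUL R0, R2  → R0 = 4 * 13 = 52
Final: R0 = 52

52


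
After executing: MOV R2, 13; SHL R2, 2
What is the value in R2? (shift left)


Register state trace:
  MOV R2, 13  → R2 = 13
  SHL R2, 2  → R2 = 13 << 2 = 13 * 2^2 = 52
Final: R2 = 52

52


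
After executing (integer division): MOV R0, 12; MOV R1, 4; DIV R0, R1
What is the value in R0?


Register state trace:
  MOV R0, 12  → R0 = 12
  MOV R1, 4  → R1 = 4
  DIV R0, R1  → R0 = 12 // 4 = 3
Final: R0 = 3

3


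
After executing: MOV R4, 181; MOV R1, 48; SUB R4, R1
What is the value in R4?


Register state trace:
  MOV R4, 181  → R4 = 181
  MOV R1, 48  → R1 = 48
  SUB R4, R1  → R4 = 181 - 48 = 133
Final: R4 = 133

133


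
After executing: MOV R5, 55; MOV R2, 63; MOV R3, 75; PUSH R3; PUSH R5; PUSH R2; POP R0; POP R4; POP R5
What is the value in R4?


Stack trace (top is rightmost):
  MOV R5, 55  → R5 = 55
  MOV R2, 63  → R2 = 63
  MOV R3, 75  → R3 = 75
  PUSH R3  → stack: [75]
  PUSH R5  → stack: [75, 55]
  PUSH R2  → stack: [75, 55, 63]
  POP R0  → R0 = 63, stack: [75, 55]
  POP R4  → R4 = 55, stack: [75]
  POP R5  → R5 = 75, stack: []
Final: R4 = 55

55


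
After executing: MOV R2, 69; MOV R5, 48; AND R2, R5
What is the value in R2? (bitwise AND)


Register state trace:
  MOV R2, 69  → R2 = 69 (0b01000101)
  MOV R5, 48  → R5 = 48 (0b00110000)
  AND R2, R5  → R2 = 69 AND 48 = 0 (0b00000000)
Final: R2 = 0

0


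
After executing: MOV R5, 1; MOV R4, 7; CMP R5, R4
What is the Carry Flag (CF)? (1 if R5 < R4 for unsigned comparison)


Register state trace:
  MOV R5, 1  → R5 = 1
  MOV R4, 7  → R4 = 7
  CMP R5, R4  → unsigned 1 - 7: borrow occurs
  1 < 7, so CF = 1
CF = 1

1


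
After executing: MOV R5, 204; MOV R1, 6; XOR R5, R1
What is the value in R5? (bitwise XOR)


Register state trace:
  MOV R5, 204  → R5 = 204 (0b11001100)
  MOV R1, 6  → R1 = 6 (0b00000110)
  XOR R5, R1  → R5 = 204 XOR 6 = 202 (0b11001010)
Final: R5 = 202

202


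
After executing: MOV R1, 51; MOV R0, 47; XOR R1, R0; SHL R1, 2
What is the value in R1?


Register state trace:
  MOV R1, 51  → R1 = 51 (0b00110011)
  MOV R0, 47  → R0 = 47 (0b00101111)
  XOR R1, R0  → R1 = 51 XOR 47 = 28 (0b00011100)
  SHL R1, 2  → R1 = 28 << 2 = 112
Final: R1 = 112

112


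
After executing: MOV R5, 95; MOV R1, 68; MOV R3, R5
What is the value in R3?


Register state trace:
  MOV R5, 95  → R5 = 95
  MOV R1, 68  → R1 = 68
  MOV R3, R5  → R3 = 95
Final: R3 = 95

95


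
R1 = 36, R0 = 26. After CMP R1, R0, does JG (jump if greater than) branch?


Trace:
  R1 = 36, R0 = 26
  CMP R1, R0  → compares 36 vs 26
  JG checks: is 36 greater than 26?
  36 > 26, so condition is true
Branch taken: Yes

Yes


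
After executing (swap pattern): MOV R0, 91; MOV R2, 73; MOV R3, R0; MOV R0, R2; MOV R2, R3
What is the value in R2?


Register state trace (swap pattern):
  MOV R0, 91  → R0 = 91
  MOV R2, 73  → R2 = 73
  MOV R3, R0  → R3 = 91  (save R0)
  MOV R0, R2  → R0 = 73  (R0 gets R2's value)
  MOV R2, R3  → R2 = 91  (R2 gets saved value)
Final: R2 = 91

91


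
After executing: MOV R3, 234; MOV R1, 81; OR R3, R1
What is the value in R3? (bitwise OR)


Register state trace:
  MOV R3, 234  → R3 = 234 (0b11101010)
  MOV R1, 81  → R1 = 81 (0b01010001)
  OR R3, R1   → R3 = 234 OR 81 = 251 (0b11111011)
Final: R3 = 251

251


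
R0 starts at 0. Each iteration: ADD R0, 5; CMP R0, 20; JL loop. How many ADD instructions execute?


Loop trace (R0 starts at 0, target 20, step 5):
  ADD #1: R0 = 0 + 5 = 5  → 5 < 20, loop
  ADD #2: R0 = 5 + 5 = 10  → 10 < 20, loop
  ADD #3: R0 = 10 + 5 = 15  → 15 < 20, loop
  ADD #4: R0 = 15 + 5 = 20  → 20 >= 20, exit
Total ADD instructions: 4

4


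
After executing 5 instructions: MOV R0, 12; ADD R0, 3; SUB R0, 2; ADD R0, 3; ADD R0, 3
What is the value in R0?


Register state trace:
  MOV R0, 12  → R0 = 12
  ADD R0, 3  → R0 = 12 + 3 = 15
  SUB R0, 2  → R0 = 15 - 2 = 13
  ADD R0, 3  → R0 = 13 + 3 = 16
  ADD R0, 3  → R0 = 16 + 3 = 19
Final: R0 = 19

19


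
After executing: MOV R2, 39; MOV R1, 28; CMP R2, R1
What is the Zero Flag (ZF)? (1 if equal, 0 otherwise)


Register state trace:
  MOV R2, 39  → R2 = 39
  MOV R1, 28  → R1 = 28
  CMP R2, R1  → computes 39 - 28 = 11
  Result is nonzero, so values are not equal
ZF = 0

0


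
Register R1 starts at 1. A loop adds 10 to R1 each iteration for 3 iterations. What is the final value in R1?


Starting value: R1 = 1
  Iter 1: R1 = 1 + 10 = 11
  Iter 2: R1 = 11 + 10 = 21
  Iter 3: R1 = 21 + 10 = 31
Final: R1 = 31

31


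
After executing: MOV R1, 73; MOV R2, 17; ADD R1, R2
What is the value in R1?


Register state trace:
  MOV R1, 73  → R1 = 73
  MOV R2, 17  → R2 = 17
  ADD R1, R2  → R1 = 73 + 17 = 90
Final: R1 = 90

90


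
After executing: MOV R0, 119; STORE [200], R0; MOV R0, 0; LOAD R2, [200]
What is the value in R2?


Register and memory trace:
  MOV R0, 119  → R0 = 119
  STORE [200], R0  → mem[200] = 119
  MOV R0, 0  → R0 = 0
  LOAD R2, [200]  → R2 = mem[200] = 119
Final: R2 = 119

119


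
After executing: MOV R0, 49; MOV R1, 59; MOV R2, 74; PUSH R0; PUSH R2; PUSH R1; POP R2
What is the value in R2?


Stack trace (top is rightmost):
  MOV R0, 49  → R0 = 49
  MOV R1, 59  → R1 = 59
  MOV R2, 74  → R2 = 74
  PUSH R0  → stack: [49]
  PUSH R2  → stack: [49, 74]
  PUSH R1  → stack: [49, 74, 59]
  POP R2  → R2 = 59, stack: [49, 74]
Final: R2 = 59

59


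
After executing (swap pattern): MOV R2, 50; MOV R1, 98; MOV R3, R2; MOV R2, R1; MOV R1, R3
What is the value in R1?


Register state trace (swap pattern):
  MOV R2, 50  → R2 = 50
  MOV R1, 98  → R1 = 98
  MOV R3, R2  → R3 = 50  (save R2)
  MOV R2, R1  → R2 = 98  (R2 gets R1's value)
  MOV R1, R3  → R1 = 50  (R1 gets saved value)
Final: R1 = 50

50


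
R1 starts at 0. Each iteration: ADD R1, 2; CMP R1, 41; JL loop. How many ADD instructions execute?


Loop trace (R1 starts at 0, target 41, step 2):
  ADD #1: R1 = 0 + 2 = 2  → 2 < 41, loop
  ADD #2: R1 = 2 + 2 = 4  → 4 < 41, loop
  ADD #3: R1 = 4 + 2 = 6  → 6 < 41, loop
  ADD #4: R1 = 6 + 2 = 8  → 8 < 41, loop
  ADD #5: R1 = 8 + 2 = 10  → 10 < 41, loop
  ADD #6: R1 = 10 + 2 = 12  → 12 < 41, loop
  ADD #7: R1 = 12 + 2 = 14  → 14 < 41, loop
  ADD #8: R1 = 14 + 2 = 16  → 16 < 41, loop
  ADD #9: R1 = 16 + 2 = 18  → 18 < 41, loop
  ADD #10: R1 = 18 + 2 = 20  → 20 < 41, loop
  ADD #11: R1 = 20 + 2 = 22  → 22 < 41, loop
  ADD #12: R1 = 22 + 2 = 24  → 24 < 41, loop
  ADD #13: R1 = 24 + 2 = 26  → 26 < 41, loop
  ADD #14: R1 = 26 + 2 = 28  → 28 < 41, loop
  ADD #15: R1 = 28 + 2 = 30  → 30 < 41, loop
  ADD #16: R1 = 30 + 2 = 32  → 32 < 41, loop
  ADD #17: R1 = 32 + 2 = 34  → 34 < 41, loop
  ADD #18: R1 = 34 + 2 = 36  → 36 < 41, loop
  ADD #19: R1 = 36 + 2 = 38  → 38 < 41, loop
  ADD #20: R1 = 38 + 2 = 40  → 40 < 41, loop
  ADD #21: R1 = 40 + 2 = 42  → 42 >= 41, exit
Total ADD instructions: 21

21


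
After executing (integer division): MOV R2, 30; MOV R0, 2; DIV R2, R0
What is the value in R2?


Register state trace:
  MOV R2, 30  → R2 = 30
  MOV R0, 2  → R0 = 2
  DIV R2, R0  → R2 = 30 // 2 = 15
Final: R2 = 15

15


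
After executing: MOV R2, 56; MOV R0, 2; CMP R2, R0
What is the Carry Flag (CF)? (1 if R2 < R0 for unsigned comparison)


Register state trace:
  MOV R2, 56  → R2 = 56
  MOV R0, 2  → R0 = 2
  CMP R2, R0  → unsigned 56 - 2: no borrow
  56 >= 2, so CF = 0
CF = 0

0


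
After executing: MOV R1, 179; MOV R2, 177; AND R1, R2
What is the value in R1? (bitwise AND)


Register state trace:
  MOV R1, 179  → R1 = 179 (0b10110011)
  MOV R2, 177  → R2 = 177 (0b10110001)
  AND R1, R2  → R1 = 179 AND 177 = 177 (0b10110001)
Final: R1 = 177

177


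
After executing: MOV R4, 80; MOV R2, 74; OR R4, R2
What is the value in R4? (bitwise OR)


Register state trace:
  MOV R4, 80  → R4 = 80 (0b01010000)
  MOV R2, 74  → R2 = 74 (0b01001010)
  OR R4, R2   → R4 = 80 OR 74 = 90 (0b01011010)
Final: R4 = 90

90


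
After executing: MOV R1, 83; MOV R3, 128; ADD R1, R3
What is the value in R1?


Register state trace:
  MOV R1, 83  → R1 = 83
  MOV R3, 128  → R3 = 128
  ADD R1, R3  → R1 = 83 + 128 = 211
Final: R1 = 211

211


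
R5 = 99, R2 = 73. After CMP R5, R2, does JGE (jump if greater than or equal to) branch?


Trace:
  R5 = 99, R2 = 73
  CMP R5, R2  → compares 99 vs 73
  JGE checks: is 99 greater than or equal to 73?
  99 > 73, so condition is true
Branch taken: Yes

Yes


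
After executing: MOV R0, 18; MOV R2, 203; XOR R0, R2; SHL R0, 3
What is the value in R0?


Register state trace:
  MOV R0, 18  → R0 = 18 (0b00010010)
  MOV R2, 203  → R2 = 203 (0b11001011)
  XOR R0, R2  → R0 = 18 XOR 203 = 217 (0b11011001)
  SHL R0, 3  → R0 = 217 << 3 = 1736
Final: R0 = 1736

1736


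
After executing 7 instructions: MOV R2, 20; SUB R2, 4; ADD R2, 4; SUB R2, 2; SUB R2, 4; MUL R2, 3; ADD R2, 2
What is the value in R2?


Register state trace:
  MOV R2, 20  → R2 = 20
  SUB R2, 4  → R2 = 20 - 4 = 16
  ADD R2, 4  → R2 = 16 + 4 = 20
  SUB R2, 2  → R2 = 20 - 2 = 18
  SUB R2, 4  → R2 = 18 - 4 = 14
  MUL R2, 3  → R2 = 14 * 3 = 42
  ADD R2, 2  → R2 = 42 + 2 = 44
Final: R2 = 44

44


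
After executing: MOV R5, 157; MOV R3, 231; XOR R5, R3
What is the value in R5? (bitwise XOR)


Register state trace:
  MOV R5, 157  → R5 = 157 (0b10011101)
  MOV R3, 231  → R3 = 231 (0b11100111)
  XOR R5, R3  → R5 = 157 XOR 231 = 122 (0b01111010)
Final: R5 = 122

122


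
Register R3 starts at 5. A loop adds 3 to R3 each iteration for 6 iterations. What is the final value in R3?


Starting value: R3 = 5
  Iter 1: R3 = 5 + 3 = 8
  Iter 2: R3 = 8 + 3 = 11
  Iter 3: R3 = 11 + 3 = 14
  Iter 4: R3 = 14 + 3 = 17
  Iter 5: R3 = 17 + 3 = 20
  Iter 6: R3 = 20 + 3 = 23
Final: R3 = 23

23


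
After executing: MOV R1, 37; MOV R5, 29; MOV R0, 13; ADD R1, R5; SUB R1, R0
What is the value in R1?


Register state trace:
  MOV R1, 37  → R1 = 37
  MOV R5, 29  → R5 = 29
  MOV R0, 13  → R0 = 13
  ADD R1, R5  → R1 = 37 + 29 = 66
  SUB R1, R0  → R1 = 66 - 13 = 53
Final: R1 = 53

53


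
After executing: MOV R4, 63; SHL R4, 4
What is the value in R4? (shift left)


Register state trace:
  MOV R4, 63  → R4 = 63
  SHL R4, 4  → R4 = 63 << 4 = 63 * 2^4 = 1008
Final: R4 = 1008

1008


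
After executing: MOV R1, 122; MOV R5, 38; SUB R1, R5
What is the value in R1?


Register state trace:
  MOV R1, 122  → R1 = 122
  MOV R5, 38  → R5 = 38
  SUB R1, R5  → R1 = 122 - 38 = 84
Final: R1 = 84

84


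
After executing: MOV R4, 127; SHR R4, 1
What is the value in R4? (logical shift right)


Register state trace:
  MOV R4, 127  → R4 = 127
  SHR R4, 1  → R4 = 127 >> 1 = 127 // 2^1 = 63
Final: R4 = 63

63


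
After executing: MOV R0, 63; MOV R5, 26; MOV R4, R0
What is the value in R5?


Register state trace:
  MOV R0, 63  → R0 = 63
  MOV R5, 26  → R5 = 26
  MOV R4, R0  → R4 = 63
Final: R5 = 26

26


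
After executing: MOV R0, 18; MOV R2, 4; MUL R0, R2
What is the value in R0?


Register state trace:
  MOV R0, 18  → R0 = 18
  MOV R2, 4  → R2 = 4
  MUL R0, R2  → R0 = 18 * 4 = 72
Final: R0 = 72

72


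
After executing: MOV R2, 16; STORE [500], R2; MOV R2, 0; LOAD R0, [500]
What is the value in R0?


Register and memory trace:
  MOV R2, 16  → R2 = 16
  STORE [500], R2  → mem[500] = 16
  MOV R2, 0  → R2 = 0
  LOAD R0, [500]  → R0 = mem[500] = 16
Final: R0 = 16

16


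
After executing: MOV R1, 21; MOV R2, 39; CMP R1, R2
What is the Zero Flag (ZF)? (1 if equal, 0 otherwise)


Register state trace:
  MOV R1, 21  → R1 = 21
  MOV R2, 39  → R2 = 39
  CMP R1, R2  → computes 21 - 39 = -18
  Result is nonzero, so values are not equal
ZF = 0

0


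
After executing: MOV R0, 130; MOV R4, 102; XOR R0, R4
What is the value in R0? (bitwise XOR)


Register state trace:
  MOV R0, 130  → R0 = 130 (0b10000010)
  MOV R4, 102  → R4 = 102 (0b01100110)
  XOR R0, R4  → R0 = 130 XOR 102 = 228 (0b11100100)
Final: R0 = 228

228


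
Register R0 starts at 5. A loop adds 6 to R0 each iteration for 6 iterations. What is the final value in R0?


Starting value: R0 = 5
  Iter 1: R0 = 5 + 6 = 11
  Iter 2: R0 = 11 + 6 = 17
  Iter 3: R0 = 17 + 6 = 23
  Iter 4: R0 = 23 + 6 = 29
  Iter 5: R0 = 29 + 6 = 35
  Iter 6: R0 = 35 + 6 = 41
Final: R0 = 41

41


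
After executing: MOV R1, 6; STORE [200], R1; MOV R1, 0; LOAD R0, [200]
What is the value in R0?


Register and memory trace:
  MOV R1, 6  → R1 = 6
  STORE [200], R1  → mem[200] = 6
  MOV R1, 0  → R1 = 0
  LOAD R0, [200]  → R0 = mem[200] = 6
Final: R0 = 6

6


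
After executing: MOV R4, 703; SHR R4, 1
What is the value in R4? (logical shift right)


Register state trace:
  MOV R4, 703  → R4 = 703
  SHR R4, 1  → R4 = 703 >> 1 = 703 // 2^1 = 351
Final: R4 = 351

351


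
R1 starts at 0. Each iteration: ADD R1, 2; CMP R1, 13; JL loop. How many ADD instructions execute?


Loop trace (R1 starts at 0, target 13, step 2):
  ADD #1: R1 = 0 + 2 = 2  → 2 < 13, loop
  ADD #2: R1 = 2 + 2 = 4  → 4 < 13, loop
  ADD #3: R1 = 4 + 2 = 6  → 6 < 13, loop
  ADD #4: R1 = 6 + 2 = 8  → 8 < 13, loop
  ADD #5: R1 = 8 + 2 = 10  → 10 < 13, loop
  ADD #6: R1 = 10 + 2 = 12  → 12 < 13, loop
  ADD #7: R1 = 12 + 2 = 14  → 14 >= 13, exit
Total ADD instructions: 7

7


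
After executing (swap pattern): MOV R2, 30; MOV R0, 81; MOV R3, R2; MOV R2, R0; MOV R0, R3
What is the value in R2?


Register state trace (swap pattern):
  MOV R2, 30  → R2 = 30
  MOV R0, 81  → R0 = 81
  MOV R3, R2  → R3 = 30  (save R2)
  MOV R2, R0  → R2 = 81  (R2 gets R0's value)
  MOV R0, R3  → R0 = 30  (R0 gets saved value)
Final: R2 = 81

81


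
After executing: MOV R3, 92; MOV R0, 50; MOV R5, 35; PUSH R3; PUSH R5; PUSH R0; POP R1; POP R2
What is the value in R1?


Stack trace (top is rightmost):
  MOV R3, 92  → R3 = 92
  MOV R0, 50  → R0 = 50
  MOV R5, 35  → R5 = 35
  PUSH R3  → stack: [92]
  PUSH R5  → stack: [92, 35]
  PUSH R0  → stack: [92, 35, 50]
  POP R1  → R1 = 50, stack: [92, 35]
  POP R2  → R2 = 35, stack: [92]
Final: R1 = 50

50


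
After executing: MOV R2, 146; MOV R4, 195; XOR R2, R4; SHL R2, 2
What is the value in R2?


Register state trace:
  MOV R2, 146  → R2 = 146 (0b10010010)
  MOV R4, 195  → R4 = 195 (0b11000011)
  XOR R2, R4  → R2 = 146 XOR 195 = 81 (0b01010001)
  SHL R2, 2  → R2 = 81 << 2 = 324
Final: R2 = 324

324


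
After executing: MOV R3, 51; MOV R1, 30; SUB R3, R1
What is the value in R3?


Register state trace:
  MOV R3, 51  → R3 = 51
  MOV R1, 30  → R1 = 30
  SUB R3, R1  → R3 = 51 - 30 = 21
Final: R3 = 21

21


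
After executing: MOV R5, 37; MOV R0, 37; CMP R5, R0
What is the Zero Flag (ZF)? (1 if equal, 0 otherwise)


Register state trace:
  MOV R5, 37  → R5 = 37
  MOV R0, 37  → R0 = 37
  CMP R5, R0  → computes 37 - 37 = 0
  Result is zero, so values are equal
ZF = 1

1


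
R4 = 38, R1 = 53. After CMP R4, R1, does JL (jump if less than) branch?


Trace:
  R4 = 38, R1 = 53
  CMP R4, R1  → compares 38 vs 53
  JL checks: is 38 less than 53?
  38 < 53, so condition is true
Branch taken: Yes

Yes


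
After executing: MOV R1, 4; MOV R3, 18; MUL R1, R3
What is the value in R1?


Register state trace:
  MOV R1, 4  → R1 = 4
  MOV R3, 18  → R3 = 18
  MUL R1, R3  → R1 = 4 * 18 = 72
Final: R1 = 72

72


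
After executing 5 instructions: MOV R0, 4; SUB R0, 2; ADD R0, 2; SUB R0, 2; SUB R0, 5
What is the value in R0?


Register state trace:
  MOV R0, 4  → R0 = 4
  SUB R0, 2  → R0 = 4 - 2 = 2
  ADD R0, 2  → R0 = 2 + 2 = 4
  SUB R0, 2  → R0 = 4 - 2 = 2
  SUB R0, 5  → R0 = 2 - 5 = -3
Final: R0 = -3

-3


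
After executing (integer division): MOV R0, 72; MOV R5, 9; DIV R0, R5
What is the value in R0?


Register state trace:
  MOV R0, 72  → R0 = 72
  MOV R5, 9  → R5 = 9
  DIV R0, R5  → R0 = 72 // 9 = 8
Final: R0 = 8

8


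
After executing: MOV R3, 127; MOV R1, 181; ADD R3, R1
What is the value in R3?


Register state trace:
  MOV R3, 127  → R3 = 127
  MOV R1, 181  → R1 = 181
  ADD R3, R1  → R3 = 127 + 181 = 308
Final: R3 = 308

308


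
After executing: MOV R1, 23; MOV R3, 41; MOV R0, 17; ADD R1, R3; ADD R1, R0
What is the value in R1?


Register state trace:
  MOV R1, 23  → R1 = 23
  MOV R3, 41  → R3 = 41
  MOV R0, 17  → R0 = 17
  ADD R1, R3  → R1 = 23 + 41 = 64
  ADD R1, R0  → R1 = 64 + 17 = 81
Final: R1 = 81

81


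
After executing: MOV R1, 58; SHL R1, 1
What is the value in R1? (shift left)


Register state trace:
  MOV R1, 58  → R1 = 58
  SHL R1, 1  → R1 = 58 << 1 = 58 * 2^1 = 116
Final: R1 = 116

116


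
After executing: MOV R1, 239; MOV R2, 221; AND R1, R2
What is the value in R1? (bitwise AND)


Register state trace:
  MOV R1, 239  → R1 = 239 (0b11101111)
  MOV R2, 221  → R2 = 221 (0b11011101)
  AND R1, R2  → R1 = 239 AND 221 = 205 (0b11001101)
Final: R1 = 205

205


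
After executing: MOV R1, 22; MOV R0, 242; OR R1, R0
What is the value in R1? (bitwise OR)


Register state trace:
  MOV R1, 22  → R1 = 22 (0b00010110)
  MOV R0, 242  → R0 = 242 (0b11110010)
  OR R1, R0   → R1 = 22 OR 242 = 246 (0b11110110)
Final: R1 = 246

246


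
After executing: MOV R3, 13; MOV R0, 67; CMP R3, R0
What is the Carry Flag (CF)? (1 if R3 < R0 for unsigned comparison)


Register state trace:
  MOV R3, 13  → R3 = 13
  MOV R0, 67  → R0 = 67
  CMP R3, R0  → unsigned 13 - 67: borrow occurs
  13 < 67, so CF = 1
CF = 1

1


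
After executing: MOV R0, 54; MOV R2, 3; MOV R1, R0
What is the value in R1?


Register state trace:
  MOV R0, 54  → R0 = 54
  MOV R2, 3  → R2 = 3
  MOV R1, R0  → R1 = 54
Final: R1 = 54

54


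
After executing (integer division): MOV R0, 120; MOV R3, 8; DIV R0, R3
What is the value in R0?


Register state trace:
  MOV R0, 120  → R0 = 120
  MOV R3, 8  → R3 = 8
  DIV R0, R3  → R0 = 120 // 8 = 15
Final: R0 = 15

15


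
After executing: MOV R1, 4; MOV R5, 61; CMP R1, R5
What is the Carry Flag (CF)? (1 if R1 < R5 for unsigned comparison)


Register state trace:
  MOV R1, 4  → R1 = 4
  MOV R5, 61  → R5 = 61
  CMP R1, R5  → unsigned 4 - 61: borrow occurs
  4 < 61, so CF = 1
CF = 1

1


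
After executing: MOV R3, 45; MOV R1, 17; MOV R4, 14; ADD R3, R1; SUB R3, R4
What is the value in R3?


Register state trace:
  MOV R3, 45  → R3 = 45
  MOV R1, 17  → R1 = 17
  MOV R4, 14  → R4 = 14
  ADD R3, R1  → R3 = 45 + 17 = 62
  SUB R3, R4  → R3 = 62 - 14 = 48
Final: R3 = 48

48


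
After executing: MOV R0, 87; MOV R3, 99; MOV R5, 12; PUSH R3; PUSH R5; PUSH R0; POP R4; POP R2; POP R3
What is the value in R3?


Stack trace (top is rightmost):
  MOV R0, 87  → R0 = 87
  MOV R3, 99  → R3 = 99
  MOV R5, 12  → R5 = 12
  PUSH R3  → stack: [99]
  PUSH R5  → stack: [99, 12]
  PUSH R0  → stack: [99, 12, 87]
  POP R4  → R4 = 87, stack: [99, 12]
  POP R2  → R2 = 12, stack: [99]
  POP R3  → R3 = 99, stack: []
Final: R3 = 99

99


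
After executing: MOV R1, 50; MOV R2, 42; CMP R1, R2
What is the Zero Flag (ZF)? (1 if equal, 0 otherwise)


Register state trace:
  MOV R1, 50  → R1 = 50
  MOV R2, 42  → R2 = 42
  CMP R1, R2  → computes 50 - 42 = 8
  Result is nonzero, so values are not equal
ZF = 0

0


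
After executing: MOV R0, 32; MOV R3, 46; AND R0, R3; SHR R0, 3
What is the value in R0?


Register state trace:
  MOV R0, 32  → R0 = 32 (0b00100000)
  MOV R3, 46  → R3 = 46 (0b00101110)
  AND R0, R3  → R0 = 32 AND 46 = 32 (0b00100000)
  SHR R0, 3  → R0 = 32 >> 3 = 4
Final: R0 = 4

4


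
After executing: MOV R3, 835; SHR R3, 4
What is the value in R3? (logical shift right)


Register state trace:
  MOV R3, 835  → R3 = 835
  SHR R3, 4  → R3 = 835 >> 4 = 835 // 2^4 = 52
Final: R3 = 52

52


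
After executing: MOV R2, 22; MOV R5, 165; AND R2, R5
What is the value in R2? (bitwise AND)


Register state trace:
  MOV R2, 22  → R2 = 22 (0b00010110)
  MOV R5, 165  → R5 = 165 (0b10100101)
  AND R2, R5  → R2 = 22 AND 165 = 4 (0b00000100)
Final: R2 = 4

4


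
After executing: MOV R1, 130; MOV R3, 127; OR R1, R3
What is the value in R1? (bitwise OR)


Register state trace:
  MOV R1, 130  → R1 = 130 (0b10000010)
  MOV R3, 127  → R3 = 127 (0b01111111)
  OR R1, R3   → R1 = 130 OR 127 = 255 (0b11111111)
Final: R1 = 255

255


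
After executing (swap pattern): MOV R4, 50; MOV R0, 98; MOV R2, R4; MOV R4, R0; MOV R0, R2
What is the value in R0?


Register state trace (swap pattern):
  MOV R4, 50  → R4 = 50
  MOV R0, 98  → R0 = 98
  MOV R2, R4  → R2 = 50  (save R4)
  MOV R4, R0  → R4 = 98  (R4 gets R0's value)
  MOV R0, R2  → R0 = 50  (R0 gets saved value)
Final: R0 = 50

50


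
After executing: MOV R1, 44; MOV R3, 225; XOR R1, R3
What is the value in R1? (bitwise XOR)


Register state trace:
  MOV R1, 44  → R1 = 44 (0b00101100)
  MOV R3, 225  → R3 = 225 (0b11100001)
  XOR R1, R3  → R1 = 44 XOR 225 = 205 (0b11001101)
Final: R1 = 205

205


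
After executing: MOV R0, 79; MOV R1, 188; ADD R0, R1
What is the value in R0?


Register state trace:
  MOV R0, 79  → R0 = 79
  MOV R1, 188  → R1 = 188
  ADD R0, R1  → R0 = 79 + 188 = 267
Final: R0 = 267

267


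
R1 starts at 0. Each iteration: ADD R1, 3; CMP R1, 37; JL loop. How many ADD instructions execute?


Loop trace (R1 starts at 0, target 37, step 3):
  ADD #1: R1 = 0 + 3 = 3  → 3 < 37, loop
  ADD #2: R1 = 3 + 3 = 6  → 6 < 37, loop
  ADD #3: R1 = 6 + 3 = 9  → 9 < 37, loop
  ADD #4: R1 = 9 + 3 = 12  → 12 < 37, loop
  ADD #5: R1 = 12 + 3 = 15  → 15 < 37, loop
  ADD #6: R1 = 15 + 3 = 18  → 18 < 37, loop
  ADD #7: R1 = 18 + 3 = 21  → 21 < 37, loop
  ADD #8: R1 = 21 + 3 = 24  → 24 < 37, loop
  ADD #9: R1 = 24 + 3 = 27  → 27 < 37, loop
  ADD #10: R1 = 27 + 3 = 30  → 30 < 37, loop
  ADD #11: R1 = 30 + 3 = 33  → 33 < 37, loop
  ADD #12: R1 = 33 + 3 = 36  → 36 < 37, loop
  ADD #13: R1 = 36 + 3 = 39  → 39 >= 37, exit
Total ADD instructions: 13

13


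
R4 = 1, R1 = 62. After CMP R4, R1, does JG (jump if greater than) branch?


Trace:
  R4 = 1, R1 = 62
  CMP R4, R1  → compares 1 vs 62
  JG checks: is 1 greater than 62?
  1 < 62, so condition is false
Branch taken: No

No


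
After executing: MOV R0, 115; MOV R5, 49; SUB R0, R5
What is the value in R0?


Register state trace:
  MOV R0, 115  → R0 = 115
  MOV R5, 49  → R5 = 49
  SUB R0, R5  → R0 = 115 - 49 = 66
Final: R0 = 66

66


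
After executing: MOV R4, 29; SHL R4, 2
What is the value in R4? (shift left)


Register state trace:
  MOV R4, 29  → R4 = 29
  SHL R4, 2  → R4 = 29 << 2 = 29 * 2^2 = 116
Final: R4 = 116

116


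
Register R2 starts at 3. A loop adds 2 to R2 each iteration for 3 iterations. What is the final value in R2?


Starting value: R2 = 3
  Iter 1: R2 = 3 + 2 = 5
  Iter 2: R2 = 5 + 2 = 7
  Iter 3: R2 = 7 + 2 = 9
Final: R2 = 9

9


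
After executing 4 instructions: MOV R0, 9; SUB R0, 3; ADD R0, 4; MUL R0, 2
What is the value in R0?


Register state trace:
  MOV R0, 9  → R0 = 9
  SUB R0, 3  → R0 = 9 - 3 = 6
  ADD R0, 4  → R0 = 6 + 4 = 10
  MUL R0, 2  → R0 = 10 * 2 = 20
Final: R0 = 20

20


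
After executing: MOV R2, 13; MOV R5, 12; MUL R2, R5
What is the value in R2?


Register state trace:
  MOV R2, 13  → R2 = 13
  MOV R5, 12  → R5 = 12
  MUL R2, R5  → R2 = 13 * 12 = 156
Final: R2 = 156

156


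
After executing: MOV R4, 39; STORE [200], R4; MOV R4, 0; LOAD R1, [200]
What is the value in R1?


Register and memory trace:
  MOV R4, 39  → R4 = 39
  STORE [200], R4  → mem[200] = 39
  MOV R4, 0  → R4 = 0
  LOAD R1, [200]  → R1 = mem[200] = 39
Final: R1 = 39

39


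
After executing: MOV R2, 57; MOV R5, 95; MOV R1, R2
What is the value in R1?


Register state trace:
  MOV R2, 57  → R2 = 57
  MOV R5, 95  → R5 = 95
  MOV R1, R2  → R1 = 57
Final: R1 = 57

57


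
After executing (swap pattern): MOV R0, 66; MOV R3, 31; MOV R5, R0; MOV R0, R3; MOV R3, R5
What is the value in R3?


Register state trace (swap pattern):
  MOV R0, 66  → R0 = 66
  MOV R3, 31  → R3 = 31
  MOV R5, R0  → R5 = 66  (save R0)
  MOV R0, R3  → R0 = 31  (R0 gets R3's value)
  MOV R3, R5  → R3 = 66  (R3 gets saved value)
Final: R3 = 66

66


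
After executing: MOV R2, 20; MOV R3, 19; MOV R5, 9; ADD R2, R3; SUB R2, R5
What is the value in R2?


Register state trace:
  MOV R2, 20  → R2 = 20
  MOV R3, 19  → R3 = 19
  MOV R5, 9  → R5 = 9
  ADD R2, R3  → R2 = 20 + 19 = 39
  SUB R2, R5  → R2 = 39 - 9 = 30
Final: R2 = 30

30


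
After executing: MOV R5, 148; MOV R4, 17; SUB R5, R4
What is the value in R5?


Register state trace:
  MOV R5, 148  → R5 = 148
  MOV R4, 17  → R4 = 17
  SUB R5, R4  → R5 = 148 - 17 = 131
Final: R5 = 131

131


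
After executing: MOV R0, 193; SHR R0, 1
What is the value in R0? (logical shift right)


Register state trace:
  MOV R0, 193  → R0 = 193
  SHR R0, 1  → R0 = 193 >> 1 = 193 // 2^1 = 96
Final: R0 = 96

96


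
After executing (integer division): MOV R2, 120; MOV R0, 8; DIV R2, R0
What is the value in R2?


Register state trace:
  MOV R2, 120  → R2 = 120
  MOV R0, 8  → R0 = 8
  DIV R2, R0  → R2 = 120 // 8 = 15
Final: R2 = 15

15


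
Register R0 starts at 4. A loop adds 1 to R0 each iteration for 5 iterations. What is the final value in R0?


Starting value: R0 = 4
  Iter 1: R0 = 4 + 1 = 5
  Iter 2: R0 = 5 + 1 = 6
  Iter 3: R0 = 6 + 1 = 7
  Iter 4: R0 = 7 + 1 = 8
  Iter 5: R0 = 8 + 1 = 9
Final: R0 = 9

9


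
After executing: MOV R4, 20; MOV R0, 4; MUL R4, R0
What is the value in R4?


Register state trace:
  MOV R4, 20  → R4 = 20
  MOV R0, 4  → R0 = 4
  MUL R4, R0  → R4 = 20 * 4 = 80
Final: R4 = 80

80


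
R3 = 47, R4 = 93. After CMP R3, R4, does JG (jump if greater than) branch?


Trace:
  R3 = 47, R4 = 93
  CMP R3, R4  → compares 47 vs 93
  JG checks: is 47 greater than 93?
  47 < 93, so condition is false
Branch taken: No

No


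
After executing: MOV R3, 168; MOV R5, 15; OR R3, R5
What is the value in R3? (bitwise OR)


Register state trace:
  MOV R3, 168  → R3 = 168 (0b10101000)
  MOV R5, 15  → R5 = 15 (0b00001111)
  OR R3, R5   → R3 = 168 OR 15 = 175 (0b10101111)
Final: R3 = 175

175


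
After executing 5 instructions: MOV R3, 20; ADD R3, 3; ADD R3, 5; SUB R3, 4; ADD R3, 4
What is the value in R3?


Register state trace:
  MOV R3, 20  → R3 = 20
  ADD R3, 3  → R3 = 20 + 3 = 23
  ADD R3, 5  → R3 = 23 + 5 = 28
  SUB R3, 4  → R3 = 28 - 4 = 24
  ADD R3, 4  → R3 = 24 + 4 = 28
Final: R3 = 28

28


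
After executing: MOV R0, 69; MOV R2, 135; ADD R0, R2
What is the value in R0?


Register state trace:
  MOV R0, 69  → R0 = 69
  MOV R2, 135  → R2 = 135
  ADD R0, R2  → R0 = 69 + 135 = 204
Final: R0 = 204

204


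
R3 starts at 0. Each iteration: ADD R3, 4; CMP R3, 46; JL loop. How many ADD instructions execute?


Loop trace (R3 starts at 0, target 46, step 4):
  ADD #1: R3 = 0 + 4 = 4  → 4 < 46, loop
  ADD #2: R3 = 4 + 4 = 8  → 8 < 46, loop
  ADD #3: R3 = 8 + 4 = 12  → 12 < 46, loop
  ADD #4: R3 = 12 + 4 = 16  → 16 < 46, loop
  ADD #5: R3 = 16 + 4 = 20  → 20 < 46, loop
  ADD #6: R3 = 20 + 4 = 24  → 24 < 46, loop
  ADD #7: R3 = 24 + 4 = 28  → 28 < 46, loop
  ADD #8: R3 = 28 + 4 = 32  → 32 < 46, loop
  ADD #9: R3 = 32 + 4 = 36  → 36 < 46, loop
  ADD #10: R3 = 36 + 4 = 40  → 40 < 46, loop
  ADD #11: R3 = 40 + 4 = 44  → 44 < 46, loop
  ADD #12: R3 = 44 + 4 = 48  → 48 >= 46, exit
Total ADD instructions: 12

12


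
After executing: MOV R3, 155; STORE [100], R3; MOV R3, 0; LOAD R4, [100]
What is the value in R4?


Register and memory trace:
  MOV R3, 155  → R3 = 155
  STORE [100], R3  → mem[100] = 155
  MOV R3, 0  → R3 = 0
  LOAD R4, [100]  → R4 = mem[100] = 155
Final: R4 = 155

155


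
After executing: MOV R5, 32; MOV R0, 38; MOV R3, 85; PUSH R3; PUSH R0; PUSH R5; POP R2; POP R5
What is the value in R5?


Stack trace (top is rightmost):
  MOV R5, 32  → R5 = 32
  MOV R0, 38  → R0 = 38
  MOV R3, 85  → R3 = 85
  PUSH R3  → stack: [85]
  PUSH R0  → stack: [85, 38]
  PUSH R5  → stack: [85, 38, 32]
  POP R2  → R2 = 32, stack: [85, 38]
  POP R5  → R5 = 38, stack: [85]
Final: R5 = 38

38


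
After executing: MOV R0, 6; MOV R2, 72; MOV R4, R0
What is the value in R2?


Register state trace:
  MOV R0, 6  → R0 = 6
  MOV R2, 72  → R2 = 72
  MOV R4, R0  → R4 = 6
Final: R2 = 72

72


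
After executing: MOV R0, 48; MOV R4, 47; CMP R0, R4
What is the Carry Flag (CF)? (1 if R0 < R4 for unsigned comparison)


Register state trace:
  MOV R0, 48  → R0 = 48
  MOV R4, 47  → R4 = 47
  CMP R0, R4  → unsigned 48 - 47: no borrow
  48 >= 47, so CF = 0
CF = 0

0


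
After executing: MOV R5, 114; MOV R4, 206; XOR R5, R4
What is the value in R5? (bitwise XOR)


Register state trace:
  MOV R5, 114  → R5 = 114 (0b01110010)
  MOV R4, 206  → R4 = 206 (0b11001110)
  XOR R5, R4  → R5 = 114 XOR 206 = 188 (0b10111100)
Final: R5 = 188

188


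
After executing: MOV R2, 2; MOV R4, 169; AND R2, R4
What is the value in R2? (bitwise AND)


Register state trace:
  MOV R2, 2  → R2 = 2 (0b00000010)
  MOV R4, 169  → R4 = 169 (0b10101001)
  AND R2, R4  → R2 = 2 AND 169 = 0 (0b00000000)
Final: R2 = 0

0


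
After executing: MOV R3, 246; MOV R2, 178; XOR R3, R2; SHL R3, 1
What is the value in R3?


Register state trace:
  MOV R3, 246  → R3 = 246 (0b11110110)
  MOV R2, 178  → R2 = 178 (0b10110010)
  XOR R3, R2  → R3 = 246 XOR 178 = 68 (0b01000100)
  SHL R3, 1  → R3 = 68 << 1 = 136
Final: R3 = 136

136


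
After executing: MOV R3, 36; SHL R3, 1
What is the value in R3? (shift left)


Register state trace:
  MOV R3, 36  → R3 = 36
  SHL R3, 1  → R3 = 36 << 1 = 36 * 2^1 = 72
Final: R3 = 72

72


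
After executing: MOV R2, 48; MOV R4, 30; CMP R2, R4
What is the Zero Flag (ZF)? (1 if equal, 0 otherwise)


Register state trace:
  MOV R2, 48  → R2 = 48
  MOV R4, 30  → R4 = 30
  CMP R2, R4  → computes 48 - 30 = 18
  Result is nonzero, so values are not equal
ZF = 0

0


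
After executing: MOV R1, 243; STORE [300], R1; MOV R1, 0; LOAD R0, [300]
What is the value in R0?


Register and memory trace:
  MOV R1, 243  → R1 = 243
  STORE [300], R1  → mem[300] = 243
  MOV R1, 0  → R1 = 0
  LOAD R0, [300]  → R0 = mem[300] = 243
Final: R0 = 243

243


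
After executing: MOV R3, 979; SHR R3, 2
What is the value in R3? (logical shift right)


Register state trace:
  MOV R3, 979  → R3 = 979
  SHR R3, 2  → R3 = 979 >> 2 = 979 // 2^2 = 244
Final: R3 = 244

244


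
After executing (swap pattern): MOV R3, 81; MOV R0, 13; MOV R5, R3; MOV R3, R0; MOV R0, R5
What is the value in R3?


Register state trace (swap pattern):
  MOV R3, 81  → R3 = 81
  MOV R0, 13  → R0 = 13
  MOV R5, R3  → R5 = 81  (save R3)
  MOV R3, R0  → R3 = 13  (R3 gets R0's value)
  MOV R0, R5  → R0 = 81  (R0 gets saved value)
Final: R3 = 13

13


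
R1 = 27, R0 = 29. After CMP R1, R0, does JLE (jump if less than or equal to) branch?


Trace:
  R1 = 27, R0 = 29
  CMP R1, R0  → compares 27 vs 29
  JLE checks: is 27 less than or equal to 29?
  27 < 29, so condition is true
Branch taken: Yes

Yes


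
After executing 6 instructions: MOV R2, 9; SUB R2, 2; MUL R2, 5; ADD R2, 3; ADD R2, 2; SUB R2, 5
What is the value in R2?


Register state trace:
  MOV R2, 9  → R2 = 9
  SUB R2, 2  → R2 = 9 - 2 = 7
  MUL R2, 5  → R2 = 7 * 5 = 35
  ADD R2, 3  → R2 = 35 + 3 = 38
  ADD R2, 2  → R2 = 38 + 2 = 40
  SUB R2, 5  → R2 = 40 - 5 = 35
Final: R2 = 35

35


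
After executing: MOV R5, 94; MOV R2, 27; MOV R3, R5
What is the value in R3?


Register state trace:
  MOV R5, 94  → R5 = 94
  MOV R2, 27  → R2 = 27
  MOV R3, R5  → R3 = 94
Final: R3 = 94

94


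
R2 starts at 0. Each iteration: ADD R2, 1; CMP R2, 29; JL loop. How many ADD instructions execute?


Loop trace (R2 starts at 0, target 29, step 1):
  ADD #1: R2 = 0 + 1 = 1  → 1 < 29, loop
  ADD #2: R2 = 1 + 1 = 2  → 2 < 29, loop
  ADD #3: R2 = 2 + 1 = 3  → 3 < 29, loop
  ADD #4: R2 = 3 + 1 = 4  → 4 < 29, loop
  ADD #5: R2 = 4 + 1 = 5  → 5 < 29, loop
  ADD #6: R2 = 5 + 1 = 6  → 6 < 29, loop
  ADD #7: R2 = 6 + 1 = 7  → 7 < 29, loop
  ADD #8: R2 = 7 + 1 = 8  → 8 < 29, loop
  ADD #9: R2 = 8 + 1 = 9  → 9 < 29, loop
  ADD #10: R2 = 9 + 1 = 10  → 10 < 29, loop
  ADD #11: R2 = 10 + 1 = 11  → 11 < 29, loop
  ADD #12: R2 = 11 + 1 = 12  → 12 < 29, loop
  ADD #13: R2 = 12 + 1 = 13  → 13 < 29, loop
  ADD #14: R2 = 13 + 1 = 14  → 14 < 29, loop
  ADD #15: R2 = 14 + 1 = 15  → 15 < 29, loop
  ADD #16: R2 = 15 + 1 = 16  → 16 < 29, loop
  ADD #17: R2 = 16 + 1 = 17  → 17 < 29, loop
  ADD #18: R2 = 17 + 1 = 18  → 18 < 29, loop
  ADD #19: R2 = 18 + 1 = 19  → 19 < 29, loop
  ADD #20: R2 = 19 + 1 = 20  → 20 < 29, loop
  ADD #21: R2 = 20 + 1 = 21  → 21 < 29, loop
  ADD #22: R2 = 21 + 1 = 22  → 22 < 29, loop
  ADD #23: R2 = 22 + 1 = 23  → 23 < 29, loop
  ADD #24: R2 = 23 + 1 = 24  → 24 < 29, loop
  ADD #25: R2 = 24 + 1 = 25  → 25 < 29, loop
  ADD #26: R2 = 25 + 1 = 26  → 26 < 29, loop
  ADD #27: R2 = 26 + 1 = 27  → 27 < 29, loop
  ADD #28: R2 = 27 + 1 = 28  → 28 < 29, loop
  ADD #29: R2 = 28 + 1 = 29  → 29 >= 29, exit
Total ADD instructions: 29

29


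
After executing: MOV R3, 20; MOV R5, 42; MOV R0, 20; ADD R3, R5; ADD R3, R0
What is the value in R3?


Register state trace:
  MOV R3, 20  → R3 = 20
  MOV R5, 42  → R5 = 42
  MOV R0, 20  → R0 = 20
  ADD R3, R5  → R3 = 20 + 42 = 62
  ADD R3, R0  → R3 = 62 + 20 = 82
Final: R3 = 82

82


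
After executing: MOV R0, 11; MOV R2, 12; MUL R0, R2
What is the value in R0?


Register state trace:
  MOV R0, 11  → R0 = 11
  MOV R2, 12  → R2 = 12
  MUL R0, R2  → R0 = 11 * 12 = 132
Final: R0 = 132

132


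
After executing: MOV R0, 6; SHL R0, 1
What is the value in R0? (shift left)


Register state trace:
  MOV R0, 6  → R0 = 6
  SHL R0, 1  → R0 = 6 << 1 = 6 * 2^1 = 12
Final: R0 = 12

12


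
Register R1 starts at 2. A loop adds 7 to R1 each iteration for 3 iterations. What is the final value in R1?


Starting value: R1 = 2
  Iter 1: R1 = 2 + 7 = 9
  Iter 2: R1 = 9 + 7 = 16
  Iter 3: R1 = 16 + 7 = 23
Final: R1 = 23

23


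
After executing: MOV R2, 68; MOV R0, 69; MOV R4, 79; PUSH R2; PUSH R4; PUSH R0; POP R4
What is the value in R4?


Stack trace (top is rightmost):
  MOV R2, 68  → R2 = 68
  MOV R0, 69  → R0 = 69
  MOV R4, 79  → R4 = 79
  PUSH R2  → stack: [68]
  PUSH R4  → stack: [68, 79]
  PUSH R0  → stack: [68, 79, 69]
  POP R4  → R4 = 69, stack: [68, 79]
Final: R4 = 69

69


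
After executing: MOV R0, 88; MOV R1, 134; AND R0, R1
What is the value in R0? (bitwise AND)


Register state trace:
  MOV R0, 88  → R0 = 88 (0b01011000)
  MOV R1, 134  → R1 = 134 (0b10000110)
  AND R0, R1  → R0 = 88 AND 134 = 0 (0b00000000)
Final: R0 = 0

0


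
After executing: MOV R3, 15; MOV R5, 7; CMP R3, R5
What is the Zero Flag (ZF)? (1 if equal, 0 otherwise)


Register state trace:
  MOV R3, 15  → R3 = 15
  MOV R5, 7  → R5 = 7
  CMP R3, R5  → computes 15 - 7 = 8
  Result is nonzero, so values are not equal
ZF = 0

0


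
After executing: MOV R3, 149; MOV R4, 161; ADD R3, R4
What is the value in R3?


Register state trace:
  MOV R3, 149  → R3 = 149
  MOV R4, 161  → R4 = 161
  ADD R3, R4  → R3 = 149 + 161 = 310
Final: R3 = 310

310
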